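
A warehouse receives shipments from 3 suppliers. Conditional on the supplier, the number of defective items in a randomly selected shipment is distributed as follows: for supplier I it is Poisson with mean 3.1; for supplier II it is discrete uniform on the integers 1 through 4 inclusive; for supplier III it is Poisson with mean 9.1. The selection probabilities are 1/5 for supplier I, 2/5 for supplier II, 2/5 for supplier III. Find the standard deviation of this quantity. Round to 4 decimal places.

3.8260

Per component, I: μ=3.1, E[X²]=12.71; II: μ=2.5, E[X²]=7.5; III: μ=9.1, E[X²]=91.91.
E[X] = 0.2·3.1 + 0.4·2.5 + 0.4·9.1 = 5.26.
E[X²] = 0.2·12.71 + 0.4·7.5 + 0.4·91.91 = 42.306.
Var(X) = E[X²] − (E[X])² = 42.306 − 27.6676 = 14.6384.
SD(X) = √14.6384 = 3.82602.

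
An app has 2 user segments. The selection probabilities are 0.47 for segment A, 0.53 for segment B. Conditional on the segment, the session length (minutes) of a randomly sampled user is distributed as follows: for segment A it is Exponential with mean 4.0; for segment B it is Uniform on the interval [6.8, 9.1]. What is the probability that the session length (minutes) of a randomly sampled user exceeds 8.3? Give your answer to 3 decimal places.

Conditional on each segment, P(X > 8.3): A: 0.125556; B: 0.347826.
By total probability, P(X > 8.3) = 0.47·0.125556 + 0.53·0.347826 = 0.243359.

0.243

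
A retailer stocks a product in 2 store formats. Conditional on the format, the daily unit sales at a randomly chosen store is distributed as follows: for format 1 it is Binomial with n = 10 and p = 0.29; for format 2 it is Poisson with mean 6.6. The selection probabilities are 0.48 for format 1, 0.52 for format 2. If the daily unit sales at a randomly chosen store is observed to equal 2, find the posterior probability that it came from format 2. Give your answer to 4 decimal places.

0.1161

Likelihoods P(X=2 | ·): 1: 0.244385; 2: 0.0296288.
Posterior ∝ prior × likelihood. Numerator for 2: 0.52·0.0296288 = 0.015407.
Normalizing constant: 0.48·0.244385 + 0.52·0.0296288 = 0.132712.
P(2 | observation) = 0.015407 / 0.132712 = 0.116093.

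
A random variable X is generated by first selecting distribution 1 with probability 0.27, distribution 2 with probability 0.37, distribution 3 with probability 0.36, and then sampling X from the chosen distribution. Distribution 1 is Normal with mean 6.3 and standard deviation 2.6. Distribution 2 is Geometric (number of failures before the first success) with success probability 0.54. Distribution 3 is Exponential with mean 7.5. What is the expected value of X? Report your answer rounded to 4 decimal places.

Component means — 1: 6.3; 2: 0.851852; 3: 7.5.
E[X] = 0.27·6.3 + 0.37·0.851852 + 0.36·7.5 = 4.71619.

4.7162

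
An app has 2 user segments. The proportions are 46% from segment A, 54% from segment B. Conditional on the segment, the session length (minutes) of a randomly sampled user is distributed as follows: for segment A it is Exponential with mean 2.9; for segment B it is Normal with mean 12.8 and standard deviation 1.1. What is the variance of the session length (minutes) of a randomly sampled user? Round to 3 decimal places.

28.868

Per component, A: μ=2.9, E[X²]=16.82; B: μ=12.8, E[X²]=165.05.
E[X] = 0.46·2.9 + 0.54·12.8 = 8.246.
E[X²] = 0.46·16.82 + 0.54·165.05 = 96.8642.
Var(X) = E[X²] − (E[X])² = 96.8642 − 67.9965 = 28.8677.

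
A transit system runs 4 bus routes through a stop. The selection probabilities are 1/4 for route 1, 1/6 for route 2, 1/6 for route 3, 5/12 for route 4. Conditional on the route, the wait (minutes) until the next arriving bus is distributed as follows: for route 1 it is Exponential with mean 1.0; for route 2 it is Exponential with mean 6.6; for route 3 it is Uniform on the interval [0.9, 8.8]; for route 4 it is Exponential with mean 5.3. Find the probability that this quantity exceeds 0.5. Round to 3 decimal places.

Conditional on each route, P(X > 0.5): 1: 0.606531; 2: 0.927041; 3: 1; 4: 0.909974.
By total probability, P(X > 0.5) = 0.25·0.606531 + 0.166667·0.927041 + 0.166667·1 + 0.416667·0.909974 = 0.851962.

0.852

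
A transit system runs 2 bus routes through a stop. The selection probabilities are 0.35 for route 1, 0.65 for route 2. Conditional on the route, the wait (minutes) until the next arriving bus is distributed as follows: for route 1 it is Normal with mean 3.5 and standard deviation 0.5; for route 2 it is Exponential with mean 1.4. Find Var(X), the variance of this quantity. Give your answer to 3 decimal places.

Per component, 1: μ=3.5, E[X²]=12.5; 2: μ=1.4, E[X²]=3.92.
E[X] = 0.35·3.5 + 0.65·1.4 = 2.135.
E[X²] = 0.35·12.5 + 0.65·3.92 = 6.923.
Var(X) = E[X²] − (E[X])² = 6.923 − 4.55822 = 2.36478.

2.365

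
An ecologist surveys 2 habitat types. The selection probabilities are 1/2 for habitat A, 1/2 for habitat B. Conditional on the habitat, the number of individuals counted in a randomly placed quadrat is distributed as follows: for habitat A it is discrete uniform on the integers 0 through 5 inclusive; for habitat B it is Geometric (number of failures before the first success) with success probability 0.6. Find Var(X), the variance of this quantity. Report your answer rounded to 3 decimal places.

2.854

Per component, A: μ=2.5, E[X²]=9.16667; B: μ=0.666667, E[X²]=1.55556.
E[X] = 0.5·2.5 + 0.5·0.666667 = 1.58333.
E[X²] = 0.5·9.16667 + 0.5·1.55556 = 5.36111.
Var(X) = E[X²] − (E[X])² = 5.36111 − 2.50694 = 2.85417.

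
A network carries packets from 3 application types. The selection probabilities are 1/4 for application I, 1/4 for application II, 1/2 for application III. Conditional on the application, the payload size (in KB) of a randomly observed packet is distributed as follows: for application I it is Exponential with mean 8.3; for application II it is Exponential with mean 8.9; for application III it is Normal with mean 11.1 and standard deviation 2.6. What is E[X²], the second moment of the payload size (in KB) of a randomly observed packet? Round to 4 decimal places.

139.0350

For each component E[X²] = Var + (mean)², giving I: 137.78; II: 158.42; III: 129.97.
Overall E[X²] = 0.25·137.78 + 0.25·158.42 + 0.5·129.97 = 139.035.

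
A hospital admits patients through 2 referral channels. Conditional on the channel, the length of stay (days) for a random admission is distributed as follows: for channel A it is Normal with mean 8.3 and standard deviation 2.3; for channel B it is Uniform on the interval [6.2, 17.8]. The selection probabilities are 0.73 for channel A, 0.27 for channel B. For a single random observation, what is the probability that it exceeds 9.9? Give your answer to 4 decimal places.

0.3615

Conditional on each channel, P(X > 9.9): A: 0.243323; B: 0.681034.
By total probability, P(X > 9.9) = 0.73·0.243323 + 0.27·0.681034 = 0.361505.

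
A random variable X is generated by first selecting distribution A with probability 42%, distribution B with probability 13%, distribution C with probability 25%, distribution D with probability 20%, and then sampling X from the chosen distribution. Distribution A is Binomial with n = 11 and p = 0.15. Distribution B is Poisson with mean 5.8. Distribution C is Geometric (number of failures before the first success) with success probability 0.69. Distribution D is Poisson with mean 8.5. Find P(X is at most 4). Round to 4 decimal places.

Conditional on each component, P(X ≤ 4): A: 0.984112; B: 0.312718; C: 0.997137; D: 0.074364.
By total probability, P(X ≤ 4) = 0.42·0.984112 + 0.13·0.312718 + 0.25·0.997137 + 0.2·0.074364 = 0.718137.

0.7181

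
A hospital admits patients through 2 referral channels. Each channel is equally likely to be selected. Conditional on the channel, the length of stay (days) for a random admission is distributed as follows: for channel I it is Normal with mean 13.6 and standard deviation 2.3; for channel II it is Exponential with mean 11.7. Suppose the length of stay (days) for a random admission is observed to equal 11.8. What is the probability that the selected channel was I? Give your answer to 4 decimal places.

0.8038

Likelihoods f(11.8 | ·): I: 0.127698; II: 0.0311751.
Posterior ∝ prior × likelihood. Numerator for I: 0.5·0.127698 = 0.0638491.
Normalizing constant: 0.5·0.127698 + 0.5·0.0311751 = 0.0794366.
P(I | observation) = 0.0638491 / 0.0794366 = 0.803774.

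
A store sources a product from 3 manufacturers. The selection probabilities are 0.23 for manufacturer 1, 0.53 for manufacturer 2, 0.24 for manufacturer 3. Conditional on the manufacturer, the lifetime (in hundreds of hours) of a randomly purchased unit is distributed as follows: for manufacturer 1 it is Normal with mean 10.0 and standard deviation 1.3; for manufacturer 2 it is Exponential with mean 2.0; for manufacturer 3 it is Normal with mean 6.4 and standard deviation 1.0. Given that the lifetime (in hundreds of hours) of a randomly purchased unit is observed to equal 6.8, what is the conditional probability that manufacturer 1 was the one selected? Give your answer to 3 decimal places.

0.034

Likelihoods f(6.8 | ·): 1: 0.0148332; 2: 0.0166866; 3: 0.36827.
Posterior ∝ prior × likelihood. Numerator for 1: 0.23·0.0148332 = 0.00341163.
Normalizing constant: 0.23·0.0148332 + 0.53·0.0166866 + 0.24·0.36827 = 0.10064.
P(1 | observation) = 0.00341163 / 0.10064 = 0.0338992.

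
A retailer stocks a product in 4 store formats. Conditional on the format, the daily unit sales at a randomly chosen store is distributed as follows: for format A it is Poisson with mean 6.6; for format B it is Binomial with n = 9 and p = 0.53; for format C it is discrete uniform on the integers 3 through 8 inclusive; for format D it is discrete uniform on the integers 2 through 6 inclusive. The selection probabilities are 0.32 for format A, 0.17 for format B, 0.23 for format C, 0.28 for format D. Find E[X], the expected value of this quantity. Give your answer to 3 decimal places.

Component means — A: 6.6; B: 4.77; C: 5.5; D: 4.
E[X] = 0.32·6.6 + 0.17·4.77 + 0.23·5.5 + 0.28·4 = 5.3079.

5.308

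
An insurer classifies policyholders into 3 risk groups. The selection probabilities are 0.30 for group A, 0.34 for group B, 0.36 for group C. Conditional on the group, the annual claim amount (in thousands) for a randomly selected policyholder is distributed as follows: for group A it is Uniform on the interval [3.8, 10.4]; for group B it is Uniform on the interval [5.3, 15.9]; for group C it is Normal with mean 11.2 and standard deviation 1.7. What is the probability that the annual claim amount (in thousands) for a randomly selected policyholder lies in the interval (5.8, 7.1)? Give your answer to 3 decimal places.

0.103

Conditional on each group, P(5.8 < X < 7.1): A: 0.19697; B: 0.122642; C: 0.00719237.
By total probability, P(5.8 < X < 7.1) = 0.3·0.19697 + 0.34·0.122642 + 0.36·0.00719237 = 0.103378.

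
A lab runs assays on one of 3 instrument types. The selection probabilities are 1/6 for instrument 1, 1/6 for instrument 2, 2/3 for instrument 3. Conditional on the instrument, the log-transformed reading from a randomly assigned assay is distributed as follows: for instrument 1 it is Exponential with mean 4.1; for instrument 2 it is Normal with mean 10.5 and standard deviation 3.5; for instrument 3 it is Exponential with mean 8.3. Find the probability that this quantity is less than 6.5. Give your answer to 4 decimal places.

0.5156

Conditional on each instrument, P(X < 6.5): 1: 0.795127; 2: 0.126549; 3: 0.543028.
By total probability, P(X < 6.5) = 0.166667·0.795127 + 0.166667·0.126549 + 0.666667·0.543028 = 0.515631.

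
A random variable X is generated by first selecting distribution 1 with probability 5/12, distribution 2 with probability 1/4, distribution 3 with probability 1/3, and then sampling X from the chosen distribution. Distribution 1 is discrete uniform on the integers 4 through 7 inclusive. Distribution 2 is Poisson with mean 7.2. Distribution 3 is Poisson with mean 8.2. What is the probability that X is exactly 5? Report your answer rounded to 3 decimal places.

Conditional on each component, P(X = 5): 1: 0.25; 2: 0.120382; 3: 0.0848542.
By total probability, P(X = 5) = 0.416667·0.25 + 0.25·0.120382 + 0.333333·0.0848542 = 0.162547.

0.163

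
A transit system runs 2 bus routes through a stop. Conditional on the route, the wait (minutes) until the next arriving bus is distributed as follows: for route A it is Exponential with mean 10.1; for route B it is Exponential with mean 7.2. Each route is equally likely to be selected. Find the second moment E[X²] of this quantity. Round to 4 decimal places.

For each component E[X²] = Var + (mean)², giving A: 204.02; B: 103.68.
Overall E[X²] = 0.5·204.02 + 0.5·103.68 = 153.85.

153.8500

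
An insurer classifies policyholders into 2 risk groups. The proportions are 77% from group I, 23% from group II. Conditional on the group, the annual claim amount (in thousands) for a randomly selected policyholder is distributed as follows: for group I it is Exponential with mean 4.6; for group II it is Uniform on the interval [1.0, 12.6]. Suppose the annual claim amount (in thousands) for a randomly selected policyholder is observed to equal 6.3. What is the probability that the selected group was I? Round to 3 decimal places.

Likelihoods f(6.3 | ·): I: 0.0552647; II: 0.0862069.
Posterior ∝ prior × likelihood. Numerator for I: 0.77·0.0552647 = 0.0425538.
Normalizing constant: 0.77·0.0552647 + 0.23·0.0862069 = 0.0623814.
P(I | observation) = 0.0425538 / 0.0623814 = 0.682155.

0.682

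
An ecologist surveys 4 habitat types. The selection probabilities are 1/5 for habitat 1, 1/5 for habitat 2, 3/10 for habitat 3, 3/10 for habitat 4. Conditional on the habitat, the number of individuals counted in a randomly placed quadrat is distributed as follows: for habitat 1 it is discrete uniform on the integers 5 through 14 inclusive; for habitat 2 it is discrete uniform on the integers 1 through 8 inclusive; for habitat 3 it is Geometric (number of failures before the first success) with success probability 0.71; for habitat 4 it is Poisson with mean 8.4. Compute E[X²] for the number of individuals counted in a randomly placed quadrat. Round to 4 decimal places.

48.7106

For each component E[X²] = Var + (mean)², giving 1: 98.5; 2: 25.5; 3: 0.742115; 4: 78.96.
Overall E[X²] = 0.2·98.5 + 0.2·25.5 + 0.3·0.742115 + 0.3·78.96 = 48.7106.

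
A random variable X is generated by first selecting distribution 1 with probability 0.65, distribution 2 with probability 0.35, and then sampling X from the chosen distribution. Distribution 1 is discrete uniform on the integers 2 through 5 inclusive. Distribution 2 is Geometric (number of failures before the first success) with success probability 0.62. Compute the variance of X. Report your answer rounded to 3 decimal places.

3.055

Per component, 1: μ=3.5, E[X²]=13.5; 2: μ=0.612903, E[X²]=1.3642.
E[X] = 0.65·3.5 + 0.35·0.612903 = 2.48952.
E[X²] = 0.65·13.5 + 0.35·1.3642 = 9.25247.
Var(X) = E[X²] − (E[X])² = 9.25247 − 6.19769 = 3.05478.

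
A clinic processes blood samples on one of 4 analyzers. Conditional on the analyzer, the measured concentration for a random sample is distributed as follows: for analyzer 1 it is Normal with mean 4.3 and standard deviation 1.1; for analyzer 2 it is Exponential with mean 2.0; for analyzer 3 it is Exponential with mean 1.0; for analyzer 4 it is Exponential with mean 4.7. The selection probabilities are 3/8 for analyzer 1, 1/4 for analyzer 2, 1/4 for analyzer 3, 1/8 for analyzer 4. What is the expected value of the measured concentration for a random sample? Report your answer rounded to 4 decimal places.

2.9500

Component means — 1: 4.3; 2: 2; 3: 1; 4: 4.7.
E[X] = 0.375·4.3 + 0.25·2 + 0.25·1 + 0.125·4.7 = 2.95.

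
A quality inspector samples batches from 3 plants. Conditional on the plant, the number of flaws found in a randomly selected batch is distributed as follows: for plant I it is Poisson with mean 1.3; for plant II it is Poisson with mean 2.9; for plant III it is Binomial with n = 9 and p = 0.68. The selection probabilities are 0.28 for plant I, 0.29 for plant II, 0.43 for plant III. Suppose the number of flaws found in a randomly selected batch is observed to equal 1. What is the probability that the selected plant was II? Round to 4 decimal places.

0.3175

Likelihoods P(X=1 | ·): I: 0.354291; II: 0.159567; III: 0.000672901.
Posterior ∝ prior × likelihood. Numerator for II: 0.29·0.159567 = 0.0462745.
Normalizing constant: 0.28·0.354291 + 0.29·0.159567 + 0.43·0.000672901 = 0.145765.
P(II | observation) = 0.0462745 / 0.145765 = 0.317459.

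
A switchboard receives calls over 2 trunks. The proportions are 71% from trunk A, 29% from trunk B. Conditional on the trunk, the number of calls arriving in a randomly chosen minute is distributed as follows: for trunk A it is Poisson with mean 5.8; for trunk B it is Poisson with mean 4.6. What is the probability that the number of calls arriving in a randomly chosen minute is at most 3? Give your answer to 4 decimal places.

Conditional on each trunk, P(X ≤ 3): A: 0.169963; B: 0.325706.
By total probability, P(X ≤ 3) = 0.71·0.169963 + 0.29·0.325706 = 0.215128.

0.2151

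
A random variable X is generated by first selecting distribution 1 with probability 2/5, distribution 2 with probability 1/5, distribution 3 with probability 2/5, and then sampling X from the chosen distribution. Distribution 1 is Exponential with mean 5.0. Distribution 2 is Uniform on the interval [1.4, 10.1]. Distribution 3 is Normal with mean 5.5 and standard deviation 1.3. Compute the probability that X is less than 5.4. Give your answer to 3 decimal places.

Conditional on each component, P(X < 5.4): 1: 0.660404; 2: 0.45977; 3: 0.469342.
By total probability, P(X < 5.4) = 0.4·0.660404 + 0.2·0.45977 + 0.4·0.469342 = 0.543853.

0.544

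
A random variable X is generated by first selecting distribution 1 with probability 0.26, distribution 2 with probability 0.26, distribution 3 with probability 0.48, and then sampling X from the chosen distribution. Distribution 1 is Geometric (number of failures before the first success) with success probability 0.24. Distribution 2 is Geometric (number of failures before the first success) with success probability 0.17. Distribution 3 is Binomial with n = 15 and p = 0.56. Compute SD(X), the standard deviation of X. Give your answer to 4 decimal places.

4.2229

Per component, 1: μ=3.16667, E[X²]=23.2222; 2: μ=4.88235, E[X²]=52.5571; 3: μ=8.4, E[X²]=74.256.
E[X] = 0.26·3.16667 + 0.26·4.88235 + 0.48·8.4 = 6.12475.
E[X²] = 0.26·23.2222 + 0.26·52.5571 + 0.48·74.256 = 55.3455.
Var(X) = E[X²] − (E[X])² = 55.3455 − 37.5125 = 17.833.
SD(X) = √17.833 = 4.22291.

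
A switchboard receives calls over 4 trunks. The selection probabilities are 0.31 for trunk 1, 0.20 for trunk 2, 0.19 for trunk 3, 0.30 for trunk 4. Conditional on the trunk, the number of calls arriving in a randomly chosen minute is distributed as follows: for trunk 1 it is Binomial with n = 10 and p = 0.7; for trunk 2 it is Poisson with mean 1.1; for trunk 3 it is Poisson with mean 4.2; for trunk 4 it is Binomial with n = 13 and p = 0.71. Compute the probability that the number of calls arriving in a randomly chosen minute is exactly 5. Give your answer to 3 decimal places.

0.067

Conditional on each trunk, P(X = 5): 1: 0.102919; 2: 0.00446744; 3: 0.163316; 4: 0.0116159.
By total probability, P(X = 5) = 0.31·0.102919 + 0.2·0.00446744 + 0.19·0.163316 + 0.3·0.0116159 = 0.0673133.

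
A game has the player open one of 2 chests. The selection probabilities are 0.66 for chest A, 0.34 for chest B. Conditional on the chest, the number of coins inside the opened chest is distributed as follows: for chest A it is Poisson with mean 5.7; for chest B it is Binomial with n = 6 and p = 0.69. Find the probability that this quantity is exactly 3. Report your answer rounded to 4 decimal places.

0.1347

Conditional on each chest, P(X = 3): A: 0.103275; B: 0.195732.
By total probability, P(X = 3) = 0.66·0.103275 + 0.34·0.195732 = 0.13471.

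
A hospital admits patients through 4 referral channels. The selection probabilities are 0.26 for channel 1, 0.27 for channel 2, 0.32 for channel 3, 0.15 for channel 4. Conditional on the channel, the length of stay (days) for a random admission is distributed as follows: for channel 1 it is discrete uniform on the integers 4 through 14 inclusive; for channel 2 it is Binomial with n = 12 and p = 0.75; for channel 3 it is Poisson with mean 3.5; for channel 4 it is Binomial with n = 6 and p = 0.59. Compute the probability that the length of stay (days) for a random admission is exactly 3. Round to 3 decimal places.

Conditional on each channel, P(X = 3): 1: 0; 2: 0.000354052; 3: 0.215785; 4: 0.283099.
By total probability, P(X = 3) = 0.26·0 + 0.27·0.000354052 + 0.32·0.215785 + 0.15·0.283099 = 0.111612.

0.112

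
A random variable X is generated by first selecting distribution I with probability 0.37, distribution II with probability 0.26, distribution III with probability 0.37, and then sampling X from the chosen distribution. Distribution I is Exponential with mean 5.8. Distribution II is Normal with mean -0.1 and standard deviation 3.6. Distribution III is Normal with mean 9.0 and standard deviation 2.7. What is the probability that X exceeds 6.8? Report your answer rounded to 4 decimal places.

Conditional on each component, P(X > 6.8): I: 0.309619; II: 0.0276401; III: 0.792411.
By total probability, P(X > 6.8) = 0.37·0.309619 + 0.26·0.0276401 + 0.37·0.792411 = 0.414937.

0.4149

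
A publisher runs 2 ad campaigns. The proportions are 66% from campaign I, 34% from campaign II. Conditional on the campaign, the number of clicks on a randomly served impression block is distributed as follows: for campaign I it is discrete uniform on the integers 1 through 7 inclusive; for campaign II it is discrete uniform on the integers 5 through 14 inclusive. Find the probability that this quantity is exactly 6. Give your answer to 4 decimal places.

0.1283

Conditional on each campaign, P(X = 6): I: 0.142857; II: 0.1.
By total probability, P(X = 6) = 0.66·0.142857 + 0.34·0.1 = 0.128286.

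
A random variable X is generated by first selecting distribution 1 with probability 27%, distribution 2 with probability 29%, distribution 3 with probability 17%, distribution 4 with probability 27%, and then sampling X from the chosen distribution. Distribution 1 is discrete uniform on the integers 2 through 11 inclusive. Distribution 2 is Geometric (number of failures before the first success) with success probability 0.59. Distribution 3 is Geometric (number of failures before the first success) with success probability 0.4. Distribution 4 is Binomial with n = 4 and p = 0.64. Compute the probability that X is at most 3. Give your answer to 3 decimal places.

0.708

Conditional on each component, P(X ≤ 3): 1: 0.2; 2: 0.971742; 3: 0.8704; 4: 0.832228.
By total probability, P(X ≤ 3) = 0.27·0.2 + 0.29·0.971742 + 0.17·0.8704 + 0.27·0.832228 = 0.708475.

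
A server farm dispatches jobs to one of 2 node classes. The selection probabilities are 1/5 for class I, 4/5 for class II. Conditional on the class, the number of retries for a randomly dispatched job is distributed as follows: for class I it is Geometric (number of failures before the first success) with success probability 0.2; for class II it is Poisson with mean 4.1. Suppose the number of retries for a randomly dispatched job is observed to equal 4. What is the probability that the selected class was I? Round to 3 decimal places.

Likelihoods P(X=4 | ·): I: 0.08192; II: 0.195127.
Posterior ∝ prior × likelihood. Numerator for I: 0.2·0.08192 = 0.016384.
Normalizing constant: 0.2·0.08192 + 0.8·0.195127 = 0.172485.
P(I | observation) = 0.016384 / 0.172485 = 0.0949878.

0.095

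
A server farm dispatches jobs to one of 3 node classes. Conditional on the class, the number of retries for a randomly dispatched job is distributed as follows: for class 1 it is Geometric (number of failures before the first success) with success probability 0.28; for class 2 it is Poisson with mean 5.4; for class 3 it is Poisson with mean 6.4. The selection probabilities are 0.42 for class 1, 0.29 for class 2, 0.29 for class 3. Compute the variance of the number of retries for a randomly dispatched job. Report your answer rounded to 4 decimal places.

Per component, 1: μ=2.57143, E[X²]=15.7959; 2: μ=5.4, E[X²]=34.56; 3: μ=6.4, E[X²]=47.36.
E[X] = 0.42·2.57143 + 0.29·5.4 + 0.29·6.4 = 4.502.
E[X²] = 0.42·15.7959 + 0.29·34.56 + 0.29·47.36 = 30.3911.
Var(X) = E[X²] − (E[X])² = 30.3911 − 20.268 = 10.1231.

10.1231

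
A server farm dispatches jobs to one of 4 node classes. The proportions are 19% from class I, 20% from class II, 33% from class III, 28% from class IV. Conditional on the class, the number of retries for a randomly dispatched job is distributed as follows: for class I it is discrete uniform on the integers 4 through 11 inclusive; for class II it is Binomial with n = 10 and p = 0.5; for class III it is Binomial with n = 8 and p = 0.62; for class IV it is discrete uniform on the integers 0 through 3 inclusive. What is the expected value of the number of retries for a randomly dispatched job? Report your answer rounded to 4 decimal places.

4.4818

Component means — I: 7.5; II: 5; III: 4.96; IV: 1.5.
E[X] = 0.19·7.5 + 0.2·5 + 0.33·4.96 + 0.28·1.5 = 4.4818.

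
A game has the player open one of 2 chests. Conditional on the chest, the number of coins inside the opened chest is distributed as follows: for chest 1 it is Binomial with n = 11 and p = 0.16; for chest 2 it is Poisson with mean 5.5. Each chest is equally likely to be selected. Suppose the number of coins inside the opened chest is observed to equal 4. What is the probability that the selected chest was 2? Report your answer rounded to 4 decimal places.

Likelihoods P(X=4 | ·): 1: 0.0638188; 2: 0.155819.
Posterior ∝ prior × likelihood. Numerator for 2: 0.5·0.155819 = 0.0779094.
Normalizing constant: 0.5·0.0638188 + 0.5·0.155819 = 0.109819.
P(2 | observation) = 0.0779094 / 0.109819 = 0.709436.

0.7094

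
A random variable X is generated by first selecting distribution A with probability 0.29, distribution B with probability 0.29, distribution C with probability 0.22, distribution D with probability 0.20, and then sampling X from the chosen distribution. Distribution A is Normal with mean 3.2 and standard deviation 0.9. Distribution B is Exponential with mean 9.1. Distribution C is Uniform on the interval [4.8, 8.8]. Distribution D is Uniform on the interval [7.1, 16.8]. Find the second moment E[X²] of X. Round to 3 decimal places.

For each component E[X²] = Var + (mean)², giving A: 11.05; B: 165.62; C: 47.5733; D: 150.643.
Overall E[X²] = 0.29·11.05 + 0.29·165.62 + 0.22·47.5733 + 0.2·150.643 = 91.8291.

91.829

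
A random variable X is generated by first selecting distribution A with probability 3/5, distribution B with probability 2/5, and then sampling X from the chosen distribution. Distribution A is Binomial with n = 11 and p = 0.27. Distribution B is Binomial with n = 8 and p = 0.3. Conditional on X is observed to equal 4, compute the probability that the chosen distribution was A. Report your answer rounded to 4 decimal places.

Likelihoods P(X=4 | ·): A: 0.193744; B: 0.136137.
Posterior ∝ prior × likelihood. Numerator for A: 0.6·0.193744 = 0.116247.
Normalizing constant: 0.6·0.193744 + 0.4·0.136137 = 0.170701.
P(A | observation) = 0.116247 / 0.170701 = 0.680994.

0.6810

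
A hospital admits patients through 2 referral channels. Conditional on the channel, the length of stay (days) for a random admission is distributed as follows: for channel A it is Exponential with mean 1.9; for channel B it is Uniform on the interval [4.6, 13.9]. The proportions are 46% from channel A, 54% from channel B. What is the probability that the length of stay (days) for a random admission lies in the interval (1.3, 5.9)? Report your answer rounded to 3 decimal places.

Conditional on each channel, P(1.3 < X < 5.9): A: 0.459676; B: 0.139785.
By total probability, P(1.3 < X < 5.9) = 0.46·0.459676 + 0.54·0.139785 = 0.286935.

0.287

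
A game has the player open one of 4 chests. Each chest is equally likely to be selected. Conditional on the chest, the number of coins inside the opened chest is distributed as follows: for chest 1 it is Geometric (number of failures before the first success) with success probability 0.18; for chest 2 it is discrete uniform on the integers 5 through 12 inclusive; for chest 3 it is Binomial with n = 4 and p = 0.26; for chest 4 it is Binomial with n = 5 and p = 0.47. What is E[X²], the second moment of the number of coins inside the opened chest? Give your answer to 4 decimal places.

For each component E[X²] = Var + (mean)², giving 1: 46.0617; 2: 77.5; 3: 1.8512; 4: 6.768.
Overall E[X²] = 0.25·46.0617 + 0.25·77.5 + 0.25·1.8512 + 0.25·6.768 = 33.0452.

33.0452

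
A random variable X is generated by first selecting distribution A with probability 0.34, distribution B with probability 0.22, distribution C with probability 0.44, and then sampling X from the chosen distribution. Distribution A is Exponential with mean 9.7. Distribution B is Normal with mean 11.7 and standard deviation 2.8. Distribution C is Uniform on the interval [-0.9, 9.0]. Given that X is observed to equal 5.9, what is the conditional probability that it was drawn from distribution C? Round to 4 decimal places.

0.6615

Likelihoods f(5.9 | ·): A: 0.0561138; B: 0.016673; C: 0.10101.
Posterior ∝ prior × likelihood. Numerator for C: 0.44·0.10101 = 0.0444444.
Normalizing constant: 0.34·0.0561138 + 0.22·0.016673 + 0.44·0.10101 = 0.0671912.
P(C | observation) = 0.0444444 / 0.0671912 = 0.661462.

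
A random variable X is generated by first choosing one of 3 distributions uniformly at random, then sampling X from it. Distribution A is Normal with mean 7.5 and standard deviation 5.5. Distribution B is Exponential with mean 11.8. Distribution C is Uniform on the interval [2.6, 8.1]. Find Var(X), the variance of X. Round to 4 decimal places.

Per component, A: μ=7.5, E[X²]=86.5; B: μ=11.8, E[X²]=278.48; C: μ=5.35, E[X²]=31.1433.
E[X] = 0.333333·7.5 + 0.333333·11.8 + 0.333333·5.35 = 8.21667.
E[X²] = 0.333333·86.5 + 0.333333·278.48 + 0.333333·31.1433 = 132.041.
Var(X) = E[X²] − (E[X])² = 132.041 − 67.5136 = 64.5275.

64.5275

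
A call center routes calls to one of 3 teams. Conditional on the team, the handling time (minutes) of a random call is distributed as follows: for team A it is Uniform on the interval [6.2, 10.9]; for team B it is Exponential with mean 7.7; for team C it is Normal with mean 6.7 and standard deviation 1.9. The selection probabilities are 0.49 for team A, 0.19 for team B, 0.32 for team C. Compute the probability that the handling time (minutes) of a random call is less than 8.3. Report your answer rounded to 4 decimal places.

Conditional on each team, P(X < 8.3): A: 0.446809; B: 0.659698; C: 0.800135.
By total probability, P(X < 8.3) = 0.49·0.446809 + 0.19·0.659698 + 0.32·0.800135 = 0.600322.

0.6003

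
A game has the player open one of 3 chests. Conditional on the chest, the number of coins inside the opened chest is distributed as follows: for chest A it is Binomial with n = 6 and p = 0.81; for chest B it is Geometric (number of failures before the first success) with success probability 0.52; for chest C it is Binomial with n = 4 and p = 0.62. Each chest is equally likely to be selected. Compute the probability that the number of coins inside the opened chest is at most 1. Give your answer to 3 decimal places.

0.309

Conditional on each chest, P(X ≤ 1): A: 0.00125043; B: 0.7696; C: 0.156934.
By total probability, P(X ≤ 1) = 0.333333·0.00125043 + 0.333333·0.7696 + 0.333333·0.156934 = 0.309261.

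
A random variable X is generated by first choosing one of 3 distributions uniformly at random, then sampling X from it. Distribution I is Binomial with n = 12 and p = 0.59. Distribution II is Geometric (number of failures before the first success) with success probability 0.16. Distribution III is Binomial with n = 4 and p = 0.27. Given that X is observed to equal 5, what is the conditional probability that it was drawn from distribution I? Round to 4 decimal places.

Likelihoods P(X=5 | ·): I: 0.110274; II: 0.0669139; III: 0.
Posterior ∝ prior × likelihood. Numerator for I: 0.333333·0.110274 = 0.0367579.
Normalizing constant: 0.333333·0.110274 + 0.333333·0.0669139 + 0.333333·0 = 0.0590626.
P(I | observation) = 0.0367579 / 0.0590626 = 0.622356.

0.6224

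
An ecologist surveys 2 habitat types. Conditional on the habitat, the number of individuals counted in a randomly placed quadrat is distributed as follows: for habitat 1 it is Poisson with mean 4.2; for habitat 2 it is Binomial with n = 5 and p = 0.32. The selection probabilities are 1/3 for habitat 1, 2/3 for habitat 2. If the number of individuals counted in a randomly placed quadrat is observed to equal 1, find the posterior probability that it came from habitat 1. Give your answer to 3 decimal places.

Likelihoods P(X=1 | ·): 1: 0.0629814; 2: 0.342102.
Posterior ∝ prior × likelihood. Numerator for 1: 0.333333·0.0629814 = 0.0209938.
Normalizing constant: 0.333333·0.0629814 + 0.666667·0.342102 = 0.249062.
P(1 | observation) = 0.0209938 / 0.249062 = 0.0842916.

0.084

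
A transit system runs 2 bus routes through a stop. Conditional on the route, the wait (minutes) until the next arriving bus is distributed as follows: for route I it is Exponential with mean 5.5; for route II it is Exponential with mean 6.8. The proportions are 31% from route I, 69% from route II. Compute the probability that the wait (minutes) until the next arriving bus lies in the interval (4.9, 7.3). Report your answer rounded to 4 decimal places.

Conditional on each route, P(4.9 < X < 7.3): I: 0.145083; II: 0.144666.
By total probability, P(4.9 < X < 7.3) = 0.31·0.145083 + 0.69·0.144666 = 0.144795.

0.1448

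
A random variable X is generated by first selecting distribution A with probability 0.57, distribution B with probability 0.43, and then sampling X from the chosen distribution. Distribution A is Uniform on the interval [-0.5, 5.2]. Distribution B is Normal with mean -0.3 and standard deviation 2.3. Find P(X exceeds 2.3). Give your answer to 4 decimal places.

0.3455

Conditional on each component, P(X > 2.3): A: 0.508772; B: 0.129147.
By total probability, P(X > 2.3) = 0.57·0.508772 + 0.43·0.129147 = 0.345533.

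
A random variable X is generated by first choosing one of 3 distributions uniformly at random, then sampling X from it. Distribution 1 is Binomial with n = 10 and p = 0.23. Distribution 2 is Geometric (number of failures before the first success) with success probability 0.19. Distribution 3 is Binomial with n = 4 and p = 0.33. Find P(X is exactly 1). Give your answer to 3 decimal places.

Conditional on each component, P(X = 1): 1: 0.218849; 2: 0.1539; 3: 0.397007.
By total probability, P(X = 1) = 0.333333·0.218849 + 0.333333·0.1539 + 0.333333·0.397007 = 0.256585.

0.257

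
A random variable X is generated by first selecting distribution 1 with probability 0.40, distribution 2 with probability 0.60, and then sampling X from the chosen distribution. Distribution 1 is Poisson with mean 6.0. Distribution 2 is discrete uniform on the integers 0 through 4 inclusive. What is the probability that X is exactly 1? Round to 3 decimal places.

Conditional on each component, P(X = 1): 1: 0.0148725; 2: 0.2.
By total probability, P(X = 1) = 0.4·0.0148725 + 0.6·0.2 = 0.125949.

0.126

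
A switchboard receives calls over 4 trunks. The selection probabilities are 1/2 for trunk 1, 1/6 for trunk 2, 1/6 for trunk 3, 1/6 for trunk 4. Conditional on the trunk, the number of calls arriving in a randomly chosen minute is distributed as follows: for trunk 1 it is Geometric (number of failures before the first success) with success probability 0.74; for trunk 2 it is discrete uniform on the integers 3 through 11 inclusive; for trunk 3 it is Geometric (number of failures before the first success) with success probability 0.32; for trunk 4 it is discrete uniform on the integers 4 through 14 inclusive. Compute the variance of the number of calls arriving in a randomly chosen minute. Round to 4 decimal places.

Per component, 1: μ=0.351351, E[X²]=0.598247; 2: μ=7, E[X²]=55.6667; 3: μ=2.125, E[X²]=11.1562; 4: μ=9, E[X²]=91.
E[X] = 0.5·0.351351 + 0.166667·7 + 0.166667·2.125 + 0.166667·9 = 3.19651.
E[X²] = 0.5·0.598247 + 0.166667·55.6667 + 0.166667·11.1562 + 0.166667·91 = 26.6029.
Var(X) = E[X²] − (E[X])² = 26.6029 − 10.2177 = 16.3853.

16.3853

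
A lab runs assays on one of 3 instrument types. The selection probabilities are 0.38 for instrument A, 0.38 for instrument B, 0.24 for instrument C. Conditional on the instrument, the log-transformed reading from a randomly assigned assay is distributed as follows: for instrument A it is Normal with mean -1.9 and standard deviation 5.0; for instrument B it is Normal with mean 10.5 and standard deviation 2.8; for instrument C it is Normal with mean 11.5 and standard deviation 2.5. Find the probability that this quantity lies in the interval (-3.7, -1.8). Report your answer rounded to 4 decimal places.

Conditional on each instrument, P(-3.7 < X < -1.8): A: 0.148555; B: 5.39611e-06; C: 5.12827e-08.
By total probability, P(-3.7 < X < -1.8) = 0.38·0.148555 + 0.38·5.39611e-06 + 0.24·5.12827e-08 = 0.0564529.

0.0565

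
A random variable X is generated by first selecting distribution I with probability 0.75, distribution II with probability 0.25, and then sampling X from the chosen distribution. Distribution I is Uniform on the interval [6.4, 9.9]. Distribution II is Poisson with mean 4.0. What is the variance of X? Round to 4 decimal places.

4.9948

Per component, I: μ=8.15, E[X²]=67.4433; II: μ=4, E[X²]=20.
E[X] = 0.75·8.15 + 0.25·4 = 7.1125.
E[X²] = 0.75·67.4433 + 0.25·20 = 55.5825.
Var(X) = E[X²] − (E[X])² = 55.5825 − 50.5877 = 4.99484.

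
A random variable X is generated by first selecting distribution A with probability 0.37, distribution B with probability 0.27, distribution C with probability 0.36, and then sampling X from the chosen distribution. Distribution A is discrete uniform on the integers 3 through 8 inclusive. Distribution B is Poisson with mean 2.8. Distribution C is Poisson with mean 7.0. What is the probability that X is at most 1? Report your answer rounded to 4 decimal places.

Conditional on each component, P(X ≤ 1): A: 0; B: 0.231078; C: 0.00729506.
By total probability, P(X ≤ 1) = 0.37·0 + 0.27·0.231078 + 0.36·0.00729506 = 0.0650173.

0.0650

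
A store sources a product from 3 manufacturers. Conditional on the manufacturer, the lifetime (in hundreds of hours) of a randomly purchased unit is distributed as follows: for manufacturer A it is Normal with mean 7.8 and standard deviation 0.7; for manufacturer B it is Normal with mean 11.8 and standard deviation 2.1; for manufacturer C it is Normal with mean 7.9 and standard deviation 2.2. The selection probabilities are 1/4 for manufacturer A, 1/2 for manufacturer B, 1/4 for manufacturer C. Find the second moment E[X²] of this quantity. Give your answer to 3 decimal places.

103.970

For each component E[X²] = Var + (mean)², giving A: 61.33; B: 143.65; C: 67.25.
Overall E[X²] = 0.25·61.33 + 0.5·143.65 + 0.25·67.25 = 103.97.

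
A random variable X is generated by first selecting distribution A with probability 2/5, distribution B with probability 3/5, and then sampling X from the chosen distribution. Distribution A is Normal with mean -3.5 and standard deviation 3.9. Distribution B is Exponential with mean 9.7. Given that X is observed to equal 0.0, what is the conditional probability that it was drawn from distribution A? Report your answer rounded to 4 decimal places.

0.3066

Likelihoods f(0.0 | ·): A: 0.0683844; B: 0.103093.
Posterior ∝ prior × likelihood. Numerator for A: 0.4·0.0683844 = 0.0273538.
Normalizing constant: 0.4·0.0683844 + 0.6·0.103093 = 0.0892094.
P(A | observation) = 0.0273538 / 0.0892094 = 0.306624.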